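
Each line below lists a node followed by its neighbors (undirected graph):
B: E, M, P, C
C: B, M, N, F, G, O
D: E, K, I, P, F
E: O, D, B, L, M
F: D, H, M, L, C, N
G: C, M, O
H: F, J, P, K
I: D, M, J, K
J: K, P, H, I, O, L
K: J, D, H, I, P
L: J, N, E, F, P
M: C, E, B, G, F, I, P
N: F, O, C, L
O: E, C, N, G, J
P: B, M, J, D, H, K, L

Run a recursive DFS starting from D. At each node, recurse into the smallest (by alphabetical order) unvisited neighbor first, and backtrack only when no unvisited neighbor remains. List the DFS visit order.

D → E → B → C → F → H → J → I → K → P → L → N → O → G → M

Visit D
D → E
E → B
B → C
C → F
F → H
H → J
J → I
I → K
K → P
P → L
L → N
N → O
O → G
G → M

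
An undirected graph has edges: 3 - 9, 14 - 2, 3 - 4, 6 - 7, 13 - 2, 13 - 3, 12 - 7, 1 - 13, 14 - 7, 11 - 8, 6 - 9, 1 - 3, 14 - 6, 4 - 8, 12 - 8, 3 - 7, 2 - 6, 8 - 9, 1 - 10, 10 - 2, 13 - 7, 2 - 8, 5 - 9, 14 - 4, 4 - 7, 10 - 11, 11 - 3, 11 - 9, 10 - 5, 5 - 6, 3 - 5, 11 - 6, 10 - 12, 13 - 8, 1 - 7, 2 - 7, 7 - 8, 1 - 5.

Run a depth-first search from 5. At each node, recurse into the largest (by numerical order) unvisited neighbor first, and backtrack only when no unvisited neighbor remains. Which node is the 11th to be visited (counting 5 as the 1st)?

Visit 5
5 → 10
10 → 12
12 → 8
8 → 13
13 → 7
7 → 14
14 → 6
6 → 11
11 → 9
9 → 3
3 → 4
3 → 1
6 → 2

Visit order: 5, 10, 12, 8, 13, 7, 14, 6, 11, 9, 3, 4, 1, 2

3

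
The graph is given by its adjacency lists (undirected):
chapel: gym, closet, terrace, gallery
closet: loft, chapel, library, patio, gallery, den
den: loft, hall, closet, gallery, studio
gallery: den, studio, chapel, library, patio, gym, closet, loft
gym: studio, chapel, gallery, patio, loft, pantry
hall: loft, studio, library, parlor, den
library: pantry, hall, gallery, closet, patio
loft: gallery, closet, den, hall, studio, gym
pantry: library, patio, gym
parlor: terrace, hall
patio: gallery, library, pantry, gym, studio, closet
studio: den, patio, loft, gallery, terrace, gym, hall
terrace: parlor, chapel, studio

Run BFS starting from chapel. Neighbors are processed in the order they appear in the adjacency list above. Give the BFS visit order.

chapel gym closet terrace gallery studio patio loft pantry library den parlor hall

Visit chapel; enqueue gym, closet, terrace, gallery → queue [gym, closet, terrace, gallery]
Visit gym; enqueue studio, patio, loft, pantry → queue [closet, terrace, gallery, studio, patio, loft, pantry]
Visit closet; enqueue library, den → queue [terrace, gallery, studio, patio, loft, pantry, library, den]
Visit terrace; enqueue parlor → queue [gallery, studio, patio, loft, pantry, library, den, parlor]
Visit gallery → queue [studio, patio, loft, pantry, library, den, parlor]
Visit studio; enqueue hall → queue [patio, loft, pantry, library, den, parlor, hall]
Visit patio → queue [loft, pantry, library, den, parlor, hall]
Visit loft → queue [pantry, library, den, parlor, hall]
Visit pantry → queue [library, den, parlor, hall]
Visit library → queue [den, parlor, hall]
Visit den → queue [parlor, hall]
Visit parlor → queue [hall]
Visit hall → queue []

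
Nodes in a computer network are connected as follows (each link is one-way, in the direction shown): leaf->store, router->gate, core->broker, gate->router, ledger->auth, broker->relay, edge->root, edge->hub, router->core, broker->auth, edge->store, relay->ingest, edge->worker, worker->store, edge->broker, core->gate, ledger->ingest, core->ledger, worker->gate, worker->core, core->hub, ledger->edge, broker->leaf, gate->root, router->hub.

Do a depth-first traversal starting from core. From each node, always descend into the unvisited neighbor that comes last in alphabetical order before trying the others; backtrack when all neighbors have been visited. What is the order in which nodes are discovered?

core ledger ingest edge worker store gate router hub root broker relay leaf auth

Visit core
core → ledger
ledger → ingest
ledger → edge
edge → worker
worker → store
worker → gate
gate → router
router → hub
gate → root
edge → broker
broker → relay
broker → leaf
broker → auth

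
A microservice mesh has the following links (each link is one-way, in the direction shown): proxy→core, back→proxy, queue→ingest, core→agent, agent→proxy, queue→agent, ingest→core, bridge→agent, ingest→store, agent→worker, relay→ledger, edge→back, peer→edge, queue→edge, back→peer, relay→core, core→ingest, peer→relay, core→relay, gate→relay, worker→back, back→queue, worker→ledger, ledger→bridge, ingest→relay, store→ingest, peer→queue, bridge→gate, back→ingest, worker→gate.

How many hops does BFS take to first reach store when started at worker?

Level 0: worker
Level 1: back, gate, ledger
Level 2: bridge, ingest, peer, proxy, queue, relay
Level 3: agent, core, edge, store
store first appears at level 3.

3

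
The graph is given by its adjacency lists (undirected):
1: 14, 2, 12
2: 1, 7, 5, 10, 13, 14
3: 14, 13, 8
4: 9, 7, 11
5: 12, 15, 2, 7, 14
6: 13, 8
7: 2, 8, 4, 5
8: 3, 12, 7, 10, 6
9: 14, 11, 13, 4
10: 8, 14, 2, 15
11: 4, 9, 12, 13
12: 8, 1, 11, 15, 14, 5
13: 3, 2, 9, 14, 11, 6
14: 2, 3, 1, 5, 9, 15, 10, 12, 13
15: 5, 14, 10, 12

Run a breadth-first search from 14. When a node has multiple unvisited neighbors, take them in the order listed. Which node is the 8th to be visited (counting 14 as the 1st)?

Visit 14; enqueue 2, 3, 1, 5, 9, 15, 10, 12, 13 → queue [2, 3, 1, 5, 9, 15, 10, 12, 13]
Visit 2; enqueue 7 → queue [3, 1, 5, 9, 15, 10, 12, 13, 7]
Visit 3; enqueue 8 → queue [1, 5, 9, 15, 10, 12, 13, 7, 8]
Visit 1 → queue [5, 9, 15, 10, 12, 13, 7, 8]
Visit 5 → queue [9, 15, 10, 12, 13, 7, 8]
Visit 9; enqueue 11, 4 → queue [15, 10, 12, 13, 7, 8, 11, 4]
Visit 15 → queue [10, 12, 13, 7, 8, 11, 4]
Visit 10 → queue [12, 13, 7, 8, 11, 4]
Visit 12 → queue [13, 7, 8, 11, 4]
Visit 13; enqueue 6 → queue [7, 8, 11, 4, 6]
Visit 7 → queue [8, 11, 4, 6]
Visit 8 → queue [11, 4, 6]
Visit 11 → queue [4, 6]
Visit 4 → queue [6]
Visit 6 → queue []

Visit order: 14, 2, 3, 1, 5, 9, 15, 10, 12, 13, 7, 8, 11, 4, 6

10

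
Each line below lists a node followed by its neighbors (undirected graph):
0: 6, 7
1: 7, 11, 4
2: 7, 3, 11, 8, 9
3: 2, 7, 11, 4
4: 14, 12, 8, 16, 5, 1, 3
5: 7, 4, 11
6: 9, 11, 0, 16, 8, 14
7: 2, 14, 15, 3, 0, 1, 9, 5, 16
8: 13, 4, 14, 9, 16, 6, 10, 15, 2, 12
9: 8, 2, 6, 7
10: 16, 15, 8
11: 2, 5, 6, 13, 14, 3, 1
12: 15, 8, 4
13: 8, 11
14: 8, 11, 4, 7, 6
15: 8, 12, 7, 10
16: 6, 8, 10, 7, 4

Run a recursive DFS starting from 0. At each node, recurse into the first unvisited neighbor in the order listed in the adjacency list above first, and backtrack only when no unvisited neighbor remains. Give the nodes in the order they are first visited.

Visit 0
0 → 6
6 → 9
9 → 8
8 → 13
13 → 11
11 → 2
2 → 7
7 → 14
14 → 4
4 → 12
12 → 15
15 → 10
10 → 16
4 → 5
4 → 1
4 → 3

0 6 9 8 13 11 2 7 14 4 12 15 10 16 5 1 3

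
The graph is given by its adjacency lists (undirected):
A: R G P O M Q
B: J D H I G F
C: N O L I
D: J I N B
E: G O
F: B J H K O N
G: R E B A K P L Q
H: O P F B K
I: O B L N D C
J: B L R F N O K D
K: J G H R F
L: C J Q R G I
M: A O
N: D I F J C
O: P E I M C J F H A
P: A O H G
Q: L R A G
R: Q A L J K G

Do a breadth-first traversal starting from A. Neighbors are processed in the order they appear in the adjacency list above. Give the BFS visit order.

A R G P O M Q L J K E B H I C F N D

Visit A; enqueue R, G, P, O, M, Q → queue [R, G, P, O, M, Q]
Visit R; enqueue L, J, K → queue [G, P, O, M, Q, L, J, K]
Visit G; enqueue E, B → queue [P, O, M, Q, L, J, K, E, B]
Visit P; enqueue H → queue [O, M, Q, L, J, K, E, B, H]
Visit O; enqueue I, C, F → queue [M, Q, L, J, K, E, B, H, I, C, F]
Visit M → queue [Q, L, J, K, E, B, H, I, C, F]
Visit Q → queue [L, J, K, E, B, H, I, C, F]
Visit L → queue [J, K, E, B, H, I, C, F]
Visit J; enqueue N, D → queue [K, E, B, H, I, C, F, N, D]
Visit K → queue [E, B, H, I, C, F, N, D]
Visit E → queue [B, H, I, C, F, N, D]
Visit B → queue [H, I, C, F, N, D]
Visit H → queue [I, C, F, N, D]
Visit I → queue [C, F, N, D]
Visit C → queue [F, N, D]
Visit F → queue [N, D]
Visit N → queue [D]
Visit D → queue []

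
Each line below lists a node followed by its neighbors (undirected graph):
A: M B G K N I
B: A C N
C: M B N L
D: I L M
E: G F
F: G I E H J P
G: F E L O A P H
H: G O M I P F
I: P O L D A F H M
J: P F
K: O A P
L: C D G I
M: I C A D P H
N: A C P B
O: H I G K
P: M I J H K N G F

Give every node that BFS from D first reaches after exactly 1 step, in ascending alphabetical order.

Level 0: D
Level 1: I, L, M
Level 2: A, C, F, G, H, O, P
Level 3: B, E, J, K, N

I, L, M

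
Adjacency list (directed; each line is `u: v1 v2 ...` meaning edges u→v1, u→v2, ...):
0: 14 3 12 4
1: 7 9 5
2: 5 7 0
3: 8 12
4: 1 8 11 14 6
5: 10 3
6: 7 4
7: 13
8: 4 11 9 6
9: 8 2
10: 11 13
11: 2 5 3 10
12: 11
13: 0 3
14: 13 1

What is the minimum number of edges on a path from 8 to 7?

Level 0: 8
Level 1: 4, 6, 9, 11
Level 2: 1, 2, 3, 5, 7, 10, 14
Level 3: 0, 12, 13
7 first appears at level 2.

2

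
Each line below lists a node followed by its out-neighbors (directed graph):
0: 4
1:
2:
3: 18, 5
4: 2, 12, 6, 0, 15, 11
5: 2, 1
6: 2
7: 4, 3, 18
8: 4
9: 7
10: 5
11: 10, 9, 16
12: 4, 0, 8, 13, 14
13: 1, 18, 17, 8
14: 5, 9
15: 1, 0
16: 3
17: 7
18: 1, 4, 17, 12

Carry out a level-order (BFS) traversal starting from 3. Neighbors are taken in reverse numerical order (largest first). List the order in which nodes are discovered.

3, 18, 5, 17, 12, 4, 1, 2, 7, 14, 13, 8, 0, 15, 11, 6, 9, 16, 10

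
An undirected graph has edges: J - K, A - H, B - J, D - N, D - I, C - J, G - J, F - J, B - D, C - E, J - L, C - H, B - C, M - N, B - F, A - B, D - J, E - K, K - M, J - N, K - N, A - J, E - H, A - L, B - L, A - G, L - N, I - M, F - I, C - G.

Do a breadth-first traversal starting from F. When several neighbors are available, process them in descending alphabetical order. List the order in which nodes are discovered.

F -> J -> I -> B -> N -> L -> K -> G -> D -> C -> A -> M -> E -> H

Visit F; enqueue J, I, B → queue [J, I, B]
Visit J; enqueue N, L, K, G, D, C, A → queue [I, B, N, L, K, G, D, C, A]
Visit I; enqueue M → queue [B, N, L, K, G, D, C, A, M]
Visit B → queue [N, L, K, G, D, C, A, M]
Visit N → queue [L, K, G, D, C, A, M]
Visit L → queue [K, G, D, C, A, M]
Visit K; enqueue E → queue [G, D, C, A, M, E]
Visit G → queue [D, C, A, M, E]
Visit D → queue [C, A, M, E]
Visit C; enqueue H → queue [A, M, E, H]
Visit A → queue [M, E, H]
Visit M → queue [E, H]
Visit E → queue [H]
Visit H → queue []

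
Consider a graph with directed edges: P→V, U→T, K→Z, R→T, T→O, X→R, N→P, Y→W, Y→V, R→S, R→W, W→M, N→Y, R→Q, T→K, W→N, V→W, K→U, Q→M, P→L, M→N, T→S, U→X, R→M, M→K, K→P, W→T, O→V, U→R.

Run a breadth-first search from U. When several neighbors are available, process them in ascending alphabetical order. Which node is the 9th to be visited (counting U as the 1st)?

K

Visit U; enqueue R, T, X → queue [R, T, X]
Visit R; enqueue M, Q, S, W → queue [T, X, M, Q, S, W]
Visit T; enqueue K, O → queue [X, M, Q, S, W, K, O]
Visit X → queue [M, Q, S, W, K, O]
Visit M; enqueue N → queue [Q, S, W, K, O, N]
Visit Q → queue [S, W, K, O, N]
Visit S → queue [W, K, O, N]
Visit W → queue [K, O, N]
Visit K; enqueue P, Z → queue [O, N, P, Z]
Visit O; enqueue V → queue [N, P, Z, V]
Visit N; enqueue Y → queue [P, Z, V, Y]
Visit P; enqueue L → queue [Z, V, Y, L]
Visit Z → queue [V, Y, L]
Visit V → queue [Y, L]
Visit Y → queue [L]
Visit L → queue []

Visit order: U, R, T, X, M, Q, S, W, K, O, N, P, Z, V, Y, L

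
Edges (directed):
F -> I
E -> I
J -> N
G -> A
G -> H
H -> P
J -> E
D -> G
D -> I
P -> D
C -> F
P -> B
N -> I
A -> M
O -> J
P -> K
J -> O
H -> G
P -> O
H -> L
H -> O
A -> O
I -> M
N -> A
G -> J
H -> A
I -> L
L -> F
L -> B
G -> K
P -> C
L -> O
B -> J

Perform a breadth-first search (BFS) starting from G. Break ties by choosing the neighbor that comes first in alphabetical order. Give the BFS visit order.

Visit G; enqueue A, H, J, K → queue [A, H, J, K]
Visit A; enqueue M, O → queue [H, J, K, M, O]
Visit H; enqueue L, P → queue [J, K, M, O, L, P]
Visit J; enqueue E, N → queue [K, M, O, L, P, E, N]
Visit K → queue [M, O, L, P, E, N]
Visit M → queue [O, L, P, E, N]
Visit O → queue [L, P, E, N]
Visit L; enqueue B, F → queue [P, E, N, B, F]
Visit P; enqueue C, D → queue [E, N, B, F, C, D]
Visit E; enqueue I → queue [N, B, F, C, D, I]
Visit N → queue [B, F, C, D, I]
Visit B → queue [F, C, D, I]
Visit F → queue [C, D, I]
Visit C → queue [D, I]
Visit D → queue [I]
Visit I → queue []

G A H J K M O L P E N B F C D I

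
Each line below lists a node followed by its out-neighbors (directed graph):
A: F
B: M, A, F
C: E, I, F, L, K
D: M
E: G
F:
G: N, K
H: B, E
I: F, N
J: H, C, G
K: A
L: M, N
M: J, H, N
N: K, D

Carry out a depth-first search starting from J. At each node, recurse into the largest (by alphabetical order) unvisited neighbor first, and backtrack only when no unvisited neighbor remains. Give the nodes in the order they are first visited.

Visit J
J → H
H → E
E → G
G → N
N → K
K → A
A → F
N → D
D → M
H → B
J → C
C → L
C → I

J → H → E → G → N → K → A → F → D → M → B → C → L → I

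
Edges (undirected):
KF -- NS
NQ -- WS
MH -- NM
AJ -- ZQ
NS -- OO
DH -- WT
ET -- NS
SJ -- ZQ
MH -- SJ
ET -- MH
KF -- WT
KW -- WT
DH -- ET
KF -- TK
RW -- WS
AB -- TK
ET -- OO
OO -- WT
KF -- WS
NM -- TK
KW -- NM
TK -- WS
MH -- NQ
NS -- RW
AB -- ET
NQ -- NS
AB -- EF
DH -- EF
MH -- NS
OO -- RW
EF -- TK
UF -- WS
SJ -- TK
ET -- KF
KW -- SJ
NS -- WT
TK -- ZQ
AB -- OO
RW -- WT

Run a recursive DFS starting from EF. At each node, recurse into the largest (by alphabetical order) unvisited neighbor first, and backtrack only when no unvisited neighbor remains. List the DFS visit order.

EF -> TK -> ZQ -> SJ -> MH -> NS -> WT -> RW -> WS -> UF -> NQ -> KF -> ET -> OO -> AB -> DH -> KW -> NM -> AJ

Visit EF
EF → TK
TK → ZQ
ZQ → SJ
SJ → MH
MH → NS
NS → WT
WT → RW
RW → WS
WS → UF
WS → NQ
WS → KF
KF → ET
ET → OO
OO → AB
ET → DH
WT → KW
KW → NM
ZQ → AJ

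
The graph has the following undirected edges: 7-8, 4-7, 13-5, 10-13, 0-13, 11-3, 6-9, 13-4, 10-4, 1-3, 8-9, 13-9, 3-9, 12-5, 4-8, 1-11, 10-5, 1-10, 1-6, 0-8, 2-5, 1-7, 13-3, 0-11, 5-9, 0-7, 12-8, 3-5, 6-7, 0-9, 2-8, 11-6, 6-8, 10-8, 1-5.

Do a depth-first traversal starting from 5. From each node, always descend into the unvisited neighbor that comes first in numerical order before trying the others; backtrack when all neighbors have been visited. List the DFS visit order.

Visit 5
5 → 1
1 → 3
3 → 9
9 → 0
0 → 7
7 → 4
4 → 8
8 → 2
8 → 6
6 → 11
8 → 10
10 → 13
8 → 12

5 1 3 9 0 7 4 8 2 6 11 10 13 12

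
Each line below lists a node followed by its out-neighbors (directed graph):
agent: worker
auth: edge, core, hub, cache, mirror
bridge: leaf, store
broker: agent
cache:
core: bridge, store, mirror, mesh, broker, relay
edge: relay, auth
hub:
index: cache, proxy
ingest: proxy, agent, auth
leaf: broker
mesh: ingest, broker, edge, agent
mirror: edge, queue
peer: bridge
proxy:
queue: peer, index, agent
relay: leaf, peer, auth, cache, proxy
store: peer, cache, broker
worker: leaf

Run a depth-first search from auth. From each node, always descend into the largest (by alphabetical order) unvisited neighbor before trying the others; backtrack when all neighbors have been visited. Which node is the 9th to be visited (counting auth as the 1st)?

agent

Visit auth
auth → mirror
mirror → queue
queue → peer
peer → bridge
bridge → store
store → cache
store → broker
broker → agent
agent → worker
worker → leaf
queue → index
index → proxy
mirror → edge
edge → relay
auth → hub
auth → core
core → mesh
mesh → ingest

Visit order: auth, mirror, queue, peer, bridge, store, cache, broker, agent, worker, leaf, index, proxy, edge, relay, hub, core, mesh, ingest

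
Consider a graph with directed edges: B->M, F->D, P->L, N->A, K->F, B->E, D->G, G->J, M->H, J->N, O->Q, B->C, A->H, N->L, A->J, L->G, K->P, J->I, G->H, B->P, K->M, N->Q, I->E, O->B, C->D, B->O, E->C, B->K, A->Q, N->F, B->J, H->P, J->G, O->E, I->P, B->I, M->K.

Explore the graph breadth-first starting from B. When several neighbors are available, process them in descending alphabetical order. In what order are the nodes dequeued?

B, P, O, M, K, J, I, E, C, L, Q, H, F, N, G, D, A

Visit B; enqueue P, O, M, K, J, I, E, C → queue [P, O, M, K, J, I, E, C]
Visit P; enqueue L → queue [O, M, K, J, I, E, C, L]
Visit O; enqueue Q → queue [M, K, J, I, E, C, L, Q]
Visit M; enqueue H → queue [K, J, I, E, C, L, Q, H]
Visit K; enqueue F → queue [J, I, E, C, L, Q, H, F]
Visit J; enqueue N, G → queue [I, E, C, L, Q, H, F, N, G]
Visit I → queue [E, C, L, Q, H, F, N, G]
Visit E → queue [C, L, Q, H, F, N, G]
Visit C; enqueue D → queue [L, Q, H, F, N, G, D]
Visit L → queue [Q, H, F, N, G, D]
Visit Q → queue [H, F, N, G, D]
Visit H → queue [F, N, G, D]
Visit F → queue [N, G, D]
Visit N; enqueue A → queue [G, D, A]
Visit G → queue [D, A]
Visit D → queue [A]
Visit A → queue []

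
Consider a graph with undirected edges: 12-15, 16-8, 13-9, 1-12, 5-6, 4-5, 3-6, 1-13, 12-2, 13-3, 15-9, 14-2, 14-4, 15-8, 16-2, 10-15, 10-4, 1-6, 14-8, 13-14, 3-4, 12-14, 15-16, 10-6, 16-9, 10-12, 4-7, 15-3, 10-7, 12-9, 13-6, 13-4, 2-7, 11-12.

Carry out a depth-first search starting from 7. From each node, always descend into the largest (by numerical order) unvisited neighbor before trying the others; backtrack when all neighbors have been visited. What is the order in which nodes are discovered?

7 10 15 16 9 13 14 12 11 2 1 6 5 4 3 8

Visit 7
7 → 10
10 → 15
15 → 16
16 → 9
9 → 13
13 → 14
14 → 12
12 → 11
12 → 2
12 → 1
1 → 6
6 → 5
5 → 4
4 → 3
14 → 8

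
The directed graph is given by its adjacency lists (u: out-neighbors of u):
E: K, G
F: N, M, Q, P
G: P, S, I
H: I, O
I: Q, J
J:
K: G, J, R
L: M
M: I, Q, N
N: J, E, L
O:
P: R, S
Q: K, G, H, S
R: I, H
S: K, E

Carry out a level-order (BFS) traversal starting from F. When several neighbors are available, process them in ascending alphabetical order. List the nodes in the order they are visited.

Visit F; enqueue M, N, P, Q → queue [M, N, P, Q]
Visit M; enqueue I → queue [N, P, Q, I]
Visit N; enqueue E, J, L → queue [P, Q, I, E, J, L]
Visit P; enqueue R, S → queue [Q, I, E, J, L, R, S]
Visit Q; enqueue G, H, K → queue [I, E, J, L, R, S, G, H, K]
Visit I → queue [E, J, L, R, S, G, H, K]
Visit E → queue [J, L, R, S, G, H, K]
Visit J → queue [L, R, S, G, H, K]
Visit L → queue [R, S, G, H, K]
Visit R → queue [S, G, H, K]
Visit S → queue [G, H, K]
Visit G → queue [H, K]
Visit H; enqueue O → queue [K, O]
Visit K → queue [O]
Visit O → queue []

F → M → N → P → Q → I → E → J → L → R → S → G → H → K → O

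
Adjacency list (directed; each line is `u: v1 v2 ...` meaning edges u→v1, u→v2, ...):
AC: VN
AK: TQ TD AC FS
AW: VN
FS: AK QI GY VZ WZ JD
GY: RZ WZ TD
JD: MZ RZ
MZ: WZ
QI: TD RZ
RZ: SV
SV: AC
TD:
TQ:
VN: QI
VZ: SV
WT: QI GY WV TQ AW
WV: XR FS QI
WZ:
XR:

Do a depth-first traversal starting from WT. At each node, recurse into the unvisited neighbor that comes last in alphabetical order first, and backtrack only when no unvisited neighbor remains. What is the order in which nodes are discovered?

Visit WT
WT → WV
WV → XR
WV → QI
QI → TD
QI → RZ
RZ → SV
SV → AC
AC → VN
WV → FS
FS → WZ
FS → VZ
FS → JD
JD → MZ
FS → GY
FS → AK
AK → TQ
WT → AW

WT -> WV -> XR -> QI -> TD -> RZ -> SV -> AC -> VN -> FS -> WZ -> VZ -> JD -> MZ -> GY -> AK -> TQ -> AW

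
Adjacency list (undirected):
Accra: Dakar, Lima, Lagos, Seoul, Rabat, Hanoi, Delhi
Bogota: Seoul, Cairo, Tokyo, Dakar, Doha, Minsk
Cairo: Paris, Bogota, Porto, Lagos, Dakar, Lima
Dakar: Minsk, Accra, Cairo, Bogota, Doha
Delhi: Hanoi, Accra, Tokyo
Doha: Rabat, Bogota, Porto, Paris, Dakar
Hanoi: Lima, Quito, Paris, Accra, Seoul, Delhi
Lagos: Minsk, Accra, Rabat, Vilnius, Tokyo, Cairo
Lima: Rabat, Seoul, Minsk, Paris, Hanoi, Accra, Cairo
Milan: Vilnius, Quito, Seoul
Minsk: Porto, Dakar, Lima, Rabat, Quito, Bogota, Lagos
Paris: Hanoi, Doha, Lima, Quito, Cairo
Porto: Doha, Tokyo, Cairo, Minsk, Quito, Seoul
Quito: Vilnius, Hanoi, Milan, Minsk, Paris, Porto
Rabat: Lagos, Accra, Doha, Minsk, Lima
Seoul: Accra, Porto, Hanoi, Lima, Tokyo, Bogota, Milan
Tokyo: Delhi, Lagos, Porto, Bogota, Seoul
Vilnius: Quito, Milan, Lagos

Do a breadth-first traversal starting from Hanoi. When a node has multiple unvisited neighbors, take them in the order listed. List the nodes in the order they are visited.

Hanoi, Lima, Quito, Paris, Accra, Seoul, Delhi, Rabat, Minsk, Cairo, Vilnius, Milan, Porto, Doha, Dakar, Lagos, Tokyo, Bogota

Visit Hanoi; enqueue Lima, Quito, Paris, Accra, Seoul, Delhi → queue [Lima, Quito, Paris, Accra, Seoul, Delhi]
Visit Lima; enqueue Rabat, Minsk, Cairo → queue [Quito, Paris, Accra, Seoul, Delhi, Rabat, Minsk, Cairo]
Visit Quito; enqueue Vilnius, Milan, Porto → queue [Paris, Accra, Seoul, Delhi, Rabat, Minsk, Cairo, Vilnius, Milan, Porto]
Visit Paris; enqueue Doha → queue [Accra, Seoul, Delhi, Rabat, Minsk, Cairo, Vilnius, Milan, Porto, Doha]
Visit Accra; enqueue Dakar, Lagos → queue [Seoul, Delhi, Rabat, Minsk, Cairo, Vilnius, Milan, Porto, Doha, Dakar, Lagos]
Visit Seoul; enqueue Tokyo, Bogota → queue [Delhi, Rabat, Minsk, Cairo, Vilnius, Milan, Porto, Doha, Dakar, Lagos, Tokyo, Bogota]
Visit Delhi → queue [Rabat, Minsk, Cairo, Vilnius, Milan, Porto, Doha, Dakar, Lagos, Tokyo, Bogota]
Visit Rabat → queue [Minsk, Cairo, Vilnius, Milan, Porto, Doha, Dakar, Lagos, Tokyo, Bogota]
Visit Minsk → queue [Cairo, Vilnius, Milan, Porto, Doha, Dakar, Lagos, Tokyo, Bogota]
Visit Cairo → queue [Vilnius, Milan, Porto, Doha, Dakar, Lagos, Tokyo, Bogota]
Visit Vilnius → queue [Milan, Porto, Doha, Dakar, Lagos, Tokyo, Bogota]
Visit Milan → queue [Porto, Doha, Dakar, Lagos, Tokyo, Bogota]
Visit Porto → queue [Doha, Dakar, Lagos, Tokyo, Bogota]
Visit Doha → queue [Dakar, Lagos, Tokyo, Bogota]
Visit Dakar → queue [Lagos, Tokyo, Bogota]
Visit Lagos → queue [Tokyo, Bogota]
Visit Tokyo → queue [Bogota]
Visit Bogota → queue []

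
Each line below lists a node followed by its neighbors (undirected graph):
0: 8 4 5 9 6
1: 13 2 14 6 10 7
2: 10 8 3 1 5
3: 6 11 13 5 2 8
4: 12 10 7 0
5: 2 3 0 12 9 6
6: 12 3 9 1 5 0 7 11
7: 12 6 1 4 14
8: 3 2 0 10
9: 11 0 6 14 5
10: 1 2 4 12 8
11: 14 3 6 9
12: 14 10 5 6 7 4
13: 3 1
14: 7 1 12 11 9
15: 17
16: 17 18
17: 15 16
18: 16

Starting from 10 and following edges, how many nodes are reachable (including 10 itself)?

BFS from 10 visits: 10, 1, 2, 4, 12, 8, 13, 14, 6, 7, 3, 5, 0, 11, 9
Reachable nodes: 15 of 19 total.

15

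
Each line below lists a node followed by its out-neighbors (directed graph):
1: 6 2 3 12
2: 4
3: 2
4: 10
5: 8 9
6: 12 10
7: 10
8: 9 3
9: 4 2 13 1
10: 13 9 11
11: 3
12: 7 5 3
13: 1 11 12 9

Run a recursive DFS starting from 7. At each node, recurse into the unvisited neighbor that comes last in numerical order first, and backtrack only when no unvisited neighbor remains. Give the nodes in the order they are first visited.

Visit 7
7 → 10
10 → 13
13 → 12
12 → 5
5 → 9
9 → 4
9 → 2
9 → 1
1 → 6
1 → 3
5 → 8
13 → 11

7 10 13 12 5 9 4 2 1 6 3 8 11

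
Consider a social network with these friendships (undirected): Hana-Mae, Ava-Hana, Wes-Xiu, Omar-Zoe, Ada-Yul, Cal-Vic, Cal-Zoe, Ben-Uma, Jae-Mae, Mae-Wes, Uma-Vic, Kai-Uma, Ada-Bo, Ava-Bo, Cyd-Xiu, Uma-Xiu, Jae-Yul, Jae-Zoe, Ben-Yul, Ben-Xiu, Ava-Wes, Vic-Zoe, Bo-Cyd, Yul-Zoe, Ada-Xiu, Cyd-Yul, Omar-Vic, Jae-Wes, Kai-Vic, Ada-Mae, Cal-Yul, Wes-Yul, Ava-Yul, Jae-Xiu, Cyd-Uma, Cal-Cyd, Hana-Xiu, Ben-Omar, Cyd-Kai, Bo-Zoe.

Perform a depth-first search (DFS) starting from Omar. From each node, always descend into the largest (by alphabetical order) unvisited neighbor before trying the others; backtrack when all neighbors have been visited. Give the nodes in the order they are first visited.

Omar, Zoe, Yul, Wes, Xiu, Uma, Vic, Kai, Cyd, Cal, Bo, Ava, Hana, Mae, Jae, Ada, Ben

Visit Omar
Omar → Zoe
Zoe → Yul
Yul → Wes
Wes → Xiu
Xiu → Uma
Uma → Vic
Vic → Kai
Kai → Cyd
Cyd → Cal
Cyd → Bo
Bo → Ava
Ava → Hana
Hana → Mae
Mae → Jae
Mae → Ada
Uma → Ben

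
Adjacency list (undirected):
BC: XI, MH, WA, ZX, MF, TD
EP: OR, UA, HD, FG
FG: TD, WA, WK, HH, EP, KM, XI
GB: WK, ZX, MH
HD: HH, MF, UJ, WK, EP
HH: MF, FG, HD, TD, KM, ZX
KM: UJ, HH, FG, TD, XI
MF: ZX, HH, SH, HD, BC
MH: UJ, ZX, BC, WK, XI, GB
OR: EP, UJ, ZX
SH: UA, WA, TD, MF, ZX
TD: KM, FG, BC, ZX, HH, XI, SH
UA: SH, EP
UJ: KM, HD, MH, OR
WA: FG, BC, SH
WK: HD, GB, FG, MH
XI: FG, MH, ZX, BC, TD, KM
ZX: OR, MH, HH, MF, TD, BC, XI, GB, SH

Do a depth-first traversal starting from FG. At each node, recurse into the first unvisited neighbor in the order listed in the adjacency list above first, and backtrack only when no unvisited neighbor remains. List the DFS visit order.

FG → TD → KM → UJ → HD → HH → MF → ZX → OR → EP → UA → SH → WA → BC → XI → MH → WK → GB

Visit FG
FG → TD
TD → KM
KM → UJ
UJ → HD
HD → HH
HH → MF
MF → ZX
ZX → OR
OR → EP
EP → UA
UA → SH
SH → WA
WA → BC
BC → XI
XI → MH
MH → WK
WK → GB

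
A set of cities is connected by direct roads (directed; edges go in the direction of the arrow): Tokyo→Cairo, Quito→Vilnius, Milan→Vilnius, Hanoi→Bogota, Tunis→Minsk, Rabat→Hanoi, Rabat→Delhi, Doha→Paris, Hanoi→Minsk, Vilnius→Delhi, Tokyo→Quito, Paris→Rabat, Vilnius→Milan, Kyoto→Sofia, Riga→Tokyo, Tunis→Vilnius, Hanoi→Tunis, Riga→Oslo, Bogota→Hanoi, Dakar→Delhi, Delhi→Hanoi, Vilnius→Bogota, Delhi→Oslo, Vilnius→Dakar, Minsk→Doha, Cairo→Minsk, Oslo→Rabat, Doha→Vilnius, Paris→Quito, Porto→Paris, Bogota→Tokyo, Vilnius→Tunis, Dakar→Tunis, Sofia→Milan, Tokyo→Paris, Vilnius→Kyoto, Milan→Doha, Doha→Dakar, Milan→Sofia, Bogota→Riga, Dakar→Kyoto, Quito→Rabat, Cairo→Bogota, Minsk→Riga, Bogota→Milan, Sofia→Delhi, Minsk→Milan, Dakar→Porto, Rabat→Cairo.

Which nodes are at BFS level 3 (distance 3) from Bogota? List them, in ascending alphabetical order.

Dakar, Delhi, Kyoto, Rabat

Level 0: Bogota
Level 1: Hanoi, Milan, Riga, Tokyo
Level 2: Cairo, Doha, Minsk, Oslo, Paris, Quito, Sofia, Tunis, Vilnius
Level 3: Dakar, Delhi, Kyoto, Rabat
Level 4: Porto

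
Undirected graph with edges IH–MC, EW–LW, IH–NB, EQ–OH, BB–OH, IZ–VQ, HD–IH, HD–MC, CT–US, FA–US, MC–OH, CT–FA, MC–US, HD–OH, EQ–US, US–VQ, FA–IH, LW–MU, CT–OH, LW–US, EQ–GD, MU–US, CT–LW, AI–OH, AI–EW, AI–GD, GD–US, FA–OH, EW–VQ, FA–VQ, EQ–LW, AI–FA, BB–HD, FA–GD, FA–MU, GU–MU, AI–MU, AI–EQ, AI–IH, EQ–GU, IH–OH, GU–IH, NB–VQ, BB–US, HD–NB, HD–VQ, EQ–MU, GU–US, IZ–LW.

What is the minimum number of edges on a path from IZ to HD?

2

Level 0: IZ
Level 1: LW, VQ
Level 2: CT, EQ, EW, FA, HD, MU, NB, US
Level 3: AI, BB, GD, GU, IH, MC, OH
HD first appears at level 2.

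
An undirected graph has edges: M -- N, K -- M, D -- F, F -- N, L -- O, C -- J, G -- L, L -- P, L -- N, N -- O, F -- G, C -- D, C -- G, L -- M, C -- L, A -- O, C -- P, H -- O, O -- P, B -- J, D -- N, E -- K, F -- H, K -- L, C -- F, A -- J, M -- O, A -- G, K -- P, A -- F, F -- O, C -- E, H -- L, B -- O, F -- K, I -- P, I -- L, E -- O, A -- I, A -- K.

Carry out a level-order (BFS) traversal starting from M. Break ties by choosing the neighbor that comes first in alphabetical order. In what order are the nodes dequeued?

M, K, L, N, O, A, E, F, P, C, G, H, I, D, B, J

Visit M; enqueue K, L, N, O → queue [K, L, N, O]
Visit K; enqueue A, E, F, P → queue [L, N, O, A, E, F, P]
Visit L; enqueue C, G, H, I → queue [N, O, A, E, F, P, C, G, H, I]
Visit N; enqueue D → queue [O, A, E, F, P, C, G, H, I, D]
Visit O; enqueue B → queue [A, E, F, P, C, G, H, I, D, B]
Visit A; enqueue J → queue [E, F, P, C, G, H, I, D, B, J]
Visit E → queue [F, P, C, G, H, I, D, B, J]
Visit F → queue [P, C, G, H, I, D, B, J]
Visit P → queue [C, G, H, I, D, B, J]
Visit C → queue [G, H, I, D, B, J]
Visit G → queue [H, I, D, B, J]
Visit H → queue [I, D, B, J]
Visit I → queue [D, B, J]
Visit D → queue [B, J]
Visit B → queue [J]
Visit J → queue []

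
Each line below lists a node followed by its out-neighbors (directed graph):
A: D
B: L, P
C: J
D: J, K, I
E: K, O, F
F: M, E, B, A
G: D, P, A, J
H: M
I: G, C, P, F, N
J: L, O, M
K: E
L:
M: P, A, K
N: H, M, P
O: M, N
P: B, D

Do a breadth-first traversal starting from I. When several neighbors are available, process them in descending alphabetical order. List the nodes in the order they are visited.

Visit I; enqueue P, N, G, F, C → queue [P, N, G, F, C]
Visit P; enqueue D, B → queue [N, G, F, C, D, B]
Visit N; enqueue M, H → queue [G, F, C, D, B, M, H]
Visit G; enqueue J, A → queue [F, C, D, B, M, H, J, A]
Visit F; enqueue E → queue [C, D, B, M, H, J, A, E]
Visit C → queue [D, B, M, H, J, A, E]
Visit D; enqueue K → queue [B, M, H, J, A, E, K]
Visit B; enqueue L → queue [M, H, J, A, E, K, L]
Visit M → queue [H, J, A, E, K, L]
Visit H → queue [J, A, E, K, L]
Visit J; enqueue O → queue [A, E, K, L, O]
Visit A → queue [E, K, L, O]
Visit E → queue [K, L, O]
Visit K → queue [L, O]
Visit L → queue [O]
Visit O → queue []

I → P → N → G → F → C → D → B → M → H → J → A → E → K → L → O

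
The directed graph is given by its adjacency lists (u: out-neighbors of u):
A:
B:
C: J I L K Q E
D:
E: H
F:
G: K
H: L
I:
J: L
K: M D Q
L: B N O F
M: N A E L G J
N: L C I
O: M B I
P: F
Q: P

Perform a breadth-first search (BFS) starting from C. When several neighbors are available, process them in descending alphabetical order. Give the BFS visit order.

C, Q, L, K, J, I, E, P, O, N, F, B, M, D, H, G, A

Visit C; enqueue Q, L, K, J, I, E → queue [Q, L, K, J, I, E]
Visit Q; enqueue P → queue [L, K, J, I, E, P]
Visit L; enqueue O, N, F, B → queue [K, J, I, E, P, O, N, F, B]
Visit K; enqueue M, D → queue [J, I, E, P, O, N, F, B, M, D]
Visit J → queue [I, E, P, O, N, F, B, M, D]
Visit I → queue [E, P, O, N, F, B, M, D]
Visit E; enqueue H → queue [P, O, N, F, B, M, D, H]
Visit P → queue [O, N, F, B, M, D, H]
Visit O → queue [N, F, B, M, D, H]
Visit N → queue [F, B, M, D, H]
Visit F → queue [B, M, D, H]
Visit B → queue [M, D, H]
Visit M; enqueue G, A → queue [D, H, G, A]
Visit D → queue [H, G, A]
Visit H → queue [G, A]
Visit G → queue [A]
Visit A → queue []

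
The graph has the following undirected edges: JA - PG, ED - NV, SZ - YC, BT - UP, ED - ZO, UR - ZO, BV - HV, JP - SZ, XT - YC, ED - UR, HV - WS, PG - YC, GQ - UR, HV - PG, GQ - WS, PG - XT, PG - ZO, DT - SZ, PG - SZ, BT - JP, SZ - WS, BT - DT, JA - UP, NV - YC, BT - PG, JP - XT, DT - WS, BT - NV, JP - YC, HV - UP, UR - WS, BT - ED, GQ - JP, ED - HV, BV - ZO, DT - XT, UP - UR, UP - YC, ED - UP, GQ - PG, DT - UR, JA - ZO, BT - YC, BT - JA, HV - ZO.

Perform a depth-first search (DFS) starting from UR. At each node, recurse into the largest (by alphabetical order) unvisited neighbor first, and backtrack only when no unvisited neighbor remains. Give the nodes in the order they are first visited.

UR -> ZO -> PG -> YC -> XT -> JP -> SZ -> WS -> HV -> UP -> JA -> BT -> NV -> ED -> DT -> BV -> GQ

Visit UR
UR → ZO
ZO → PG
PG → YC
YC → XT
XT → JP
JP → SZ
SZ → WS
WS → HV
HV → UP
UP → JA
JA → BT
BT → NV
NV → ED
BT → DT
HV → BV
WS → GQ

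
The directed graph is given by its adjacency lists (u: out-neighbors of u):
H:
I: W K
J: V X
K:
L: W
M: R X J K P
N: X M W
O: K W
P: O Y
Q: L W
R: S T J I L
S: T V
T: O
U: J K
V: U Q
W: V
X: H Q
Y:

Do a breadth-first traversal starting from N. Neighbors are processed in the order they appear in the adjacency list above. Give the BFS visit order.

Visit N; enqueue X, M, W → queue [X, M, W]
Visit X; enqueue H, Q → queue [M, W, H, Q]
Visit M; enqueue R, J, K, P → queue [W, H, Q, R, J, K, P]
Visit W; enqueue V → queue [H, Q, R, J, K, P, V]
Visit H → queue [Q, R, J, K, P, V]
Visit Q; enqueue L → queue [R, J, K, P, V, L]
Visit R; enqueue S, T, I → queue [J, K, P, V, L, S, T, I]
Visit J → queue [K, P, V, L, S, T, I]
Visit K → queue [P, V, L, S, T, I]
Visit P; enqueue O, Y → queue [V, L, S, T, I, O, Y]
Visit V; enqueue U → queue [L, S, T, I, O, Y, U]
Visit L → queue [S, T, I, O, Y, U]
Visit S → queue [T, I, O, Y, U]
Visit T → queue [I, O, Y, U]
Visit I → queue [O, Y, U]
Visit O → queue [Y, U]
Visit Y → queue [U]
Visit U → queue []

N → X → M → W → H → Q → R → J → K → P → V → L → S → T → I → O → Y → U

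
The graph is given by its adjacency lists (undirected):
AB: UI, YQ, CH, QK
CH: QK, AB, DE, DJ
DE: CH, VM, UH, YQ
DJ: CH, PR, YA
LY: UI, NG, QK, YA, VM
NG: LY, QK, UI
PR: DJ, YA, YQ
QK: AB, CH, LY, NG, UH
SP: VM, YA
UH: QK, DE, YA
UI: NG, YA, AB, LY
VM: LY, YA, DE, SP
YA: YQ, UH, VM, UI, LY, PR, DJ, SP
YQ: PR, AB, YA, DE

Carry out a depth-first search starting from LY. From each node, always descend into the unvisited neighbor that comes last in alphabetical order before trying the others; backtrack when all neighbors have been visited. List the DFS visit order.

LY, YA, YQ, PR, DJ, CH, QK, UH, DE, VM, SP, NG, UI, AB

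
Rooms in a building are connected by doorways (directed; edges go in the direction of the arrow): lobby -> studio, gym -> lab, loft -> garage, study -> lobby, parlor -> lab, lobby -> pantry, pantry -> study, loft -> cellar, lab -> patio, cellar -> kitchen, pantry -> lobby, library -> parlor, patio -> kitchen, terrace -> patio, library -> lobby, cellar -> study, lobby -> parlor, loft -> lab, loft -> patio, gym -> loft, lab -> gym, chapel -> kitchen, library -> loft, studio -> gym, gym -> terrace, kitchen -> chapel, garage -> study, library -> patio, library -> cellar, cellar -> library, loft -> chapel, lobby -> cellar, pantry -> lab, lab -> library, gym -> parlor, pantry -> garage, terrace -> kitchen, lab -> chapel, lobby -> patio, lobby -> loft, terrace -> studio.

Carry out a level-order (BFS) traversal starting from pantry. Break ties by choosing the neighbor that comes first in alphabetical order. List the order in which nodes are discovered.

pantry, garage, lab, lobby, study, chapel, gym, library, patio, cellar, loft, parlor, studio, kitchen, terrace

Visit pantry; enqueue garage, lab, lobby, study → queue [garage, lab, lobby, study]
Visit garage → queue [lab, lobby, study]
Visit lab; enqueue chapel, gym, library, patio → queue [lobby, study, chapel, gym, library, patio]
Visit lobby; enqueue cellar, loft, parlor, studio → queue [study, chapel, gym, library, patio, cellar, loft, parlor, studio]
Visit study → queue [chapel, gym, library, patio, cellar, loft, parlor, studio]
Visit chapel; enqueue kitchen → queue [gym, library, patio, cellar, loft, parlor, studio, kitchen]
Visit gym; enqueue terrace → queue [library, patio, cellar, loft, parlor, studio, kitchen, terrace]
Visit library → queue [patio, cellar, loft, parlor, studio, kitchen, terrace]
Visit patio → queue [cellar, loft, parlor, studio, kitchen, terrace]
Visit cellar → queue [loft, parlor, studio, kitchen, terrace]
Visit loft → queue [parlor, studio, kitchen, terrace]
Visit parlor → queue [studio, kitchen, terrace]
Visit studio → queue [kitchen, terrace]
Visit kitchen → queue [terrace]
Visit terrace → queue []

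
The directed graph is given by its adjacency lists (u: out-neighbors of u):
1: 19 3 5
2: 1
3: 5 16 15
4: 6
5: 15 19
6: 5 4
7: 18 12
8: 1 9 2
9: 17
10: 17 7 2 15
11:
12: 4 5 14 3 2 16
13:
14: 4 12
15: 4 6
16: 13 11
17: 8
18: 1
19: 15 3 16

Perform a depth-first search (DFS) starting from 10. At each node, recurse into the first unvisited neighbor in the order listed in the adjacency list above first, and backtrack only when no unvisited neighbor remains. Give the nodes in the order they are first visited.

10, 17, 8, 1, 19, 15, 4, 6, 5, 3, 16, 13, 11, 9, 2, 7, 18, 12, 14

Visit 10
10 → 17
17 → 8
8 → 1
1 → 19
19 → 15
15 → 4
4 → 6
6 → 5
19 → 3
3 → 16
16 → 13
16 → 11
8 → 9
8 → 2
10 → 7
7 → 18
7 → 12
12 → 14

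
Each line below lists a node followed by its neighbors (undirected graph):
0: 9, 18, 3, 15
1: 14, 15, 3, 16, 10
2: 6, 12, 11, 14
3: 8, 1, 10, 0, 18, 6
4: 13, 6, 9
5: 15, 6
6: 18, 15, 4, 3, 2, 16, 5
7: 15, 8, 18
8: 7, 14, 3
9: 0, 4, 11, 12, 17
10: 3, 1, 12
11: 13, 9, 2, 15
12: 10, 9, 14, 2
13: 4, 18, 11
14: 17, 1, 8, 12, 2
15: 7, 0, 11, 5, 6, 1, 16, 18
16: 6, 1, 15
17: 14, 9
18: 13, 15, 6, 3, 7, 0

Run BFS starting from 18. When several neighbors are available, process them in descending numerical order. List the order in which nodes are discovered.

18 → 15 → 13 → 7 → 6 → 3 → 0 → 16 → 11 → 5 → 1 → 4 → 8 → 2 → 10 → 9 → 14 → 12 → 17

Visit 18; enqueue 15, 13, 7, 6, 3, 0 → queue [15, 13, 7, 6, 3, 0]
Visit 15; enqueue 16, 11, 5, 1 → queue [13, 7, 6, 3, 0, 16, 11, 5, 1]
Visit 13; enqueue 4 → queue [7, 6, 3, 0, 16, 11, 5, 1, 4]
Visit 7; enqueue 8 → queue [6, 3, 0, 16, 11, 5, 1, 4, 8]
Visit 6; enqueue 2 → queue [3, 0, 16, 11, 5, 1, 4, 8, 2]
Visit 3; enqueue 10 → queue [0, 16, 11, 5, 1, 4, 8, 2, 10]
Visit 0; enqueue 9 → queue [16, 11, 5, 1, 4, 8, 2, 10, 9]
Visit 16 → queue [11, 5, 1, 4, 8, 2, 10, 9]
Visit 11 → queue [5, 1, 4, 8, 2, 10, 9]
Visit 5 → queue [1, 4, 8, 2, 10, 9]
Visit 1; enqueue 14 → queue [4, 8, 2, 10, 9, 14]
Visit 4 → queue [8, 2, 10, 9, 14]
Visit 8 → queue [2, 10, 9, 14]
Visit 2; enqueue 12 → queue [10, 9, 14, 12]
Visit 10 → queue [9, 14, 12]
Visit 9; enqueue 17 → queue [14, 12, 17]
Visit 14 → queue [12, 17]
Visit 12 → queue [17]
Visit 17 → queue []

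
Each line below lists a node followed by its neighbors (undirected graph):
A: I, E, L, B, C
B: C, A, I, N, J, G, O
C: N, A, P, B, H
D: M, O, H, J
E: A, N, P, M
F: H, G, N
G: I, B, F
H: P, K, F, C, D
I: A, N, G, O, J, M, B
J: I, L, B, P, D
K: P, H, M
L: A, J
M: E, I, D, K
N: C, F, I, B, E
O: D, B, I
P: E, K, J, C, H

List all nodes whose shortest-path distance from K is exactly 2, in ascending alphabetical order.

C, D, E, F, I, J

Level 0: K
Level 1: H, M, P
Level 2: C, D, E, F, I, J
Level 3: A, B, G, L, N, O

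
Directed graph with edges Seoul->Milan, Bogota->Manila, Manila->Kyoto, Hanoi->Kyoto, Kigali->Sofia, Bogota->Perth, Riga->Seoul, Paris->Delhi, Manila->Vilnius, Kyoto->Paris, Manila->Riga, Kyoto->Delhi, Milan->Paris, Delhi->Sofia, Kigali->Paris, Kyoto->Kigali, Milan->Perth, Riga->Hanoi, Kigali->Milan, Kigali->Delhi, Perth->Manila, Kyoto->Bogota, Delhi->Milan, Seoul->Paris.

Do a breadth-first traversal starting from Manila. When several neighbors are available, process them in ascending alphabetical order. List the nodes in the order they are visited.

Manila, Kyoto, Riga, Vilnius, Bogota, Delhi, Kigali, Paris, Hanoi, Seoul, Perth, Milan, Sofia

Visit Manila; enqueue Kyoto, Riga, Vilnius → queue [Kyoto, Riga, Vilnius]
Visit Kyoto; enqueue Bogota, Delhi, Kigali, Paris → queue [Riga, Vilnius, Bogota, Delhi, Kigali, Paris]
Visit Riga; enqueue Hanoi, Seoul → queue [Vilnius, Bogota, Delhi, Kigali, Paris, Hanoi, Seoul]
Visit Vilnius → queue [Bogota, Delhi, Kigali, Paris, Hanoi, Seoul]
Visit Bogota; enqueue Perth → queue [Delhi, Kigali, Paris, Hanoi, Seoul, Perth]
Visit Delhi; enqueue Milan, Sofia → queue [Kigali, Paris, Hanoi, Seoul, Perth, Milan, Sofia]
Visit Kigali → queue [Paris, Hanoi, Seoul, Perth, Milan, Sofia]
Visit Paris → queue [Hanoi, Seoul, Perth, Milan, Sofia]
Visit Hanoi → queue [Seoul, Perth, Milan, Sofia]
Visit Seoul → queue [Perth, Milan, Sofia]
Visit Perth → queue [Milan, Sofia]
Visit Milan → queue [Sofia]
Visit Sofia → queue []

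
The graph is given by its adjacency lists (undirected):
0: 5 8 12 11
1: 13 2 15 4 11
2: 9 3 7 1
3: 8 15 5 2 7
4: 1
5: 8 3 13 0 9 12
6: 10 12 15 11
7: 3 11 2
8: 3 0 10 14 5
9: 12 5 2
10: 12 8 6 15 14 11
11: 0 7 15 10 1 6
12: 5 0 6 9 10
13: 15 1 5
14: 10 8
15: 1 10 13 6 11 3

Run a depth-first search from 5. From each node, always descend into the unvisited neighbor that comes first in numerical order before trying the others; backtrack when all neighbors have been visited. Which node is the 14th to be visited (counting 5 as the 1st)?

15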